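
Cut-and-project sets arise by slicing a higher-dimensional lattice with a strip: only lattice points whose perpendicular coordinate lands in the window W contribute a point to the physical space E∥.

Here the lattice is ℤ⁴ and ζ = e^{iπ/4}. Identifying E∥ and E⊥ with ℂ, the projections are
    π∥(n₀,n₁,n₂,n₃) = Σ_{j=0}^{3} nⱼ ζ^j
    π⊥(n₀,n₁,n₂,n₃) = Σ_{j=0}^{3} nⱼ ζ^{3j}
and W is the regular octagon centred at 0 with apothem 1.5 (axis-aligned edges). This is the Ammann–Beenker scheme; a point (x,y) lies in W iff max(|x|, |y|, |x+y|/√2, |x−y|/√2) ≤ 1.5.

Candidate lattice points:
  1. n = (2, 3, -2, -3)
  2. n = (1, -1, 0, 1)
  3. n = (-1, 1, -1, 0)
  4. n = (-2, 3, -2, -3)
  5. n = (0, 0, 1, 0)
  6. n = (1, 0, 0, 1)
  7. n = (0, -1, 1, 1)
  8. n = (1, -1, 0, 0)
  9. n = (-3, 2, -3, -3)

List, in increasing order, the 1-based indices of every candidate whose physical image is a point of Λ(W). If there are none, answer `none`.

5

π⊥(n) = n₀ + n₁ζ³ + n₂ζ⁶ + n₃ζ⁹ where ζ = e^{iπ/4}.
#1 (2, 3, -2, -3): internal (-2.24264, 2.00000); octagon support 3.00000 vs apothem 1.5 → ∉ W
#2 (1, -1, 0, 1): internal (2.41421, 0.00000); octagon support 2.41421 vs apothem 1.5 → ∉ W
#3 (-1, 1, -1, 0): internal (-1.70711, 1.70711); octagon support 2.41421 vs apothem 1.5 → ∉ W
#4 (-2, 3, -2, -3): internal (-6.24264, 2.00000); octagon support 6.24264 vs apothem 1.5 → ∉ W
#5 (0, 0, 1, 0): internal (0.00000, -1.00000); octagon support 1.00000 vs apothem 1.5 → ∈ W
#6 (1, 0, 0, 1): internal (1.70711, 0.70711); octagon support 1.70711 vs apothem 1.5 → ∉ W
#7 (0, -1, 1, 1): internal (1.41421, -1.00000); octagon support 1.70711 vs apothem 1.5 → ∉ W
#8 (1, -1, 0, 0): internal (1.70711, -0.70711); octagon support 1.70711 vs apothem 1.5 → ∉ W
#9 (-3, 2, -3, -3): internal (-6.53553, 2.29289); octagon support 6.53553 vs apothem 1.5 → ∉ W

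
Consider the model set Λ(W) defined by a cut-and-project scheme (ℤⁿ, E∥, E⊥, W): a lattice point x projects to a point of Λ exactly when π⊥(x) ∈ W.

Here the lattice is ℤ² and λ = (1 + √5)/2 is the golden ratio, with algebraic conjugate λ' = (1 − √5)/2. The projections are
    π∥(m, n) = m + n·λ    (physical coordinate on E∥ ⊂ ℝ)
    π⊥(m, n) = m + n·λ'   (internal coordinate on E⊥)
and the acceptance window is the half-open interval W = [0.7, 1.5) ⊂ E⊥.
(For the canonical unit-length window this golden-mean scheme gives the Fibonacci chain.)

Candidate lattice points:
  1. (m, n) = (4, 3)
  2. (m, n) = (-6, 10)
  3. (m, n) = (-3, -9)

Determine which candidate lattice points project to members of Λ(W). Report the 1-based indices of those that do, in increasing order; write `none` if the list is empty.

Compute λ' = (1−√5)/2 = -0.618034, so π⊥(m,n) = m -0.618034·n.
#1 (4,3): internal coord 4 + (3)·λ' = +2.145898; +2.145898 ∉ [0.7, 1.5) → out
#2 (-6,10): internal coord -6 + (10)·λ' = -12.180340; -12.180340 ∉ [0.7, 1.5) → out
#3 (-3,-9): internal coord -3 + (-9)·λ' = +2.562306; +2.562306 ∉ [0.7, 1.5) → out

none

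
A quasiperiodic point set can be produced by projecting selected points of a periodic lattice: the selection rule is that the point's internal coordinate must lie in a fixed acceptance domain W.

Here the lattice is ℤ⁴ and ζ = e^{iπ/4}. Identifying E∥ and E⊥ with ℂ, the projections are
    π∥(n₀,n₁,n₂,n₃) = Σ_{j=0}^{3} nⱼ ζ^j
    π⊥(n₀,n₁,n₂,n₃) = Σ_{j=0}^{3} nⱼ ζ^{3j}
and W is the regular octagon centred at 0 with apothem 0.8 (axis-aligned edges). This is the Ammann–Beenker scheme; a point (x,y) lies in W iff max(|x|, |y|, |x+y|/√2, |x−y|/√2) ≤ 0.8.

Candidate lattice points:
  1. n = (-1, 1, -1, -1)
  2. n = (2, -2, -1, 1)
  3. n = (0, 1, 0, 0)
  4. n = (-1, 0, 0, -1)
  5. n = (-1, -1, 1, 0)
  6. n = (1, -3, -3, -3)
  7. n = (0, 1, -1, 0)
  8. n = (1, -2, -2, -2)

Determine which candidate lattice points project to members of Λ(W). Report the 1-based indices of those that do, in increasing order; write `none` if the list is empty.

none

π⊥(n) = n₀ + n₁ζ³ + n₂ζ⁶ + n₃ζ⁹ where ζ = e^{iπ/4}.
candidate 1: n = (-1, 1, -1, -1) → π⊥ ≈ (-2.414214, +1.000000); max(|x|,|y|,|x±y|/√2) = 2.414214 > 0.8 ⇒ ∉ W
candidate 2: n = (2, -2, -1, 1) → π⊥ ≈ (+4.121320, +0.292893); max(|x|,|y|,|x±y|/√2) = 4.121320 > 0.8 ⇒ ∉ W
candidate 3: n = (0, 1, 0, 0) → π⊥ ≈ (-0.707107, +0.707107); max(|x|,|y|,|x±y|/√2) = 1.000000 > 0.8 ⇒ ∉ W
candidate 4: n = (-1, 0, 0, -1) → π⊥ ≈ (-1.707107, -0.707107); max(|x|,|y|,|x±y|/√2) = 1.707107 > 0.8 ⇒ ∉ W
candidate 5: n = (-1, -1, 1, 0) → π⊥ ≈ (-0.292893, -1.707107); max(|x|,|y|,|x±y|/√2) = 1.707107 > 0.8 ⇒ ∉ W
candidate 6: n = (1, -3, -3, -3) → π⊥ ≈ (+1.000000, -1.242641); max(|x|,|y|,|x±y|/√2) = 1.585786 > 0.8 ⇒ ∉ W
candidate 7: n = (0, 1, -1, 0) → π⊥ ≈ (-0.707107, +1.707107); max(|x|,|y|,|x±y|/√2) = 1.707107 > 0.8 ⇒ ∉ W
candidate 8: n = (1, -2, -2, -2) → π⊥ ≈ (+1.000000, -0.828427); max(|x|,|y|,|x±y|/√2) = 1.292893 > 0.8 ⇒ ∉ W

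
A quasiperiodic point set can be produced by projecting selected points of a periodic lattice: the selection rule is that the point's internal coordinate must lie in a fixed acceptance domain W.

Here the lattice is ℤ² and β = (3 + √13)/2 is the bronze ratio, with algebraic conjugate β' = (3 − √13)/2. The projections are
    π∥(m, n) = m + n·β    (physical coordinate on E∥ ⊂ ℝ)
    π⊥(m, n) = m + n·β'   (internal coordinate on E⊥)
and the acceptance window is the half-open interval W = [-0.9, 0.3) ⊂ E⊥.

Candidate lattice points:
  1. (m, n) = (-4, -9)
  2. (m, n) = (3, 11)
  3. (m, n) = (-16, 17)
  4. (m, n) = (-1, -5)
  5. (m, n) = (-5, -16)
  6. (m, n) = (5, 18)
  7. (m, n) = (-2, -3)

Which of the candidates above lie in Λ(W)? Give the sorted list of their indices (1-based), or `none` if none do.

Numerically β ≈ 3.302776 and β' = −1/β ≈ -0.302776.
candidate 1: (m,n)=(-4,-9) → π∥ = -4-9·β ≈ -33.724981, π⊥ = -4-9·β' ≈ -1.275019 ∉ [-0.9, 0.3) ⇒ out
candidate 2: (m,n)=(3,11) → π∥ = 3+11·β ≈ 39.330532, π⊥ = 3+11·β' ≈ -0.330532 ∈ [-0.9, 0.3) ⇒ IN Λ
candidate 3: (m,n)=(-16,17) → π∥ = -16+17·β ≈ 40.147186, π⊥ = -16+17·β' ≈ -21.147186 ∉ [-0.9, 0.3) ⇒ out
candidate 4: (m,n)=(-1,-5) → π∥ = -1-5·β ≈ -17.513878, π⊥ = -1-5·β' ≈ 0.513878 ∉ [-0.9, 0.3) ⇒ out
candidate 5: (m,n)=(-5,-16) → π∥ = -5-16·β ≈ -57.844410, π⊥ = -5-16·β' ≈ -0.155590 ∈ [-0.9, 0.3) ⇒ IN Λ
candidate 6: (m,n)=(5,18) → π∥ = 5+18·β ≈ 64.449961, π⊥ = 5+18·β' ≈ -0.449961 ∈ [-0.9, 0.3) ⇒ IN Λ
candidate 7: (m,n)=(-2,-3) → π∥ = -2-3·β ≈ -11.908327, π⊥ = -2-3·β' ≈ -1.091673 ∉ [-0.9, 0.3) ⇒ out

2, 5, 6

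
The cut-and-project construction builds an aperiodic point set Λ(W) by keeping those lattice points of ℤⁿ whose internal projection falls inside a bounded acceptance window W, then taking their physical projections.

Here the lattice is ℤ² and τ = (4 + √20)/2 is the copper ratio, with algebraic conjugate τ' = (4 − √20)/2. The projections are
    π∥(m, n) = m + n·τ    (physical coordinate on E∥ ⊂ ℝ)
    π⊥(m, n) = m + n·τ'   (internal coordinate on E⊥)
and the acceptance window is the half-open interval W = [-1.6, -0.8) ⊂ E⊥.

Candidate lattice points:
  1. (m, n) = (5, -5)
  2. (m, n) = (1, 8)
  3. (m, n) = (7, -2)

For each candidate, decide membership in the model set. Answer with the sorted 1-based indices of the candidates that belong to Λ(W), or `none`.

Compute τ' = (4−√20)/2 = -0.23607, so π⊥(m,n) = m -0.23607·n.
[1] lift (5,-5): star map gives 6.18034; window check -1.6 ≤ 6.18034 < -0.8 is false → out
[2] lift (1,8): star map gives -0.88854; window check -1.6 ≤ -0.88854 < -0.8 is true → IN Λ
[3] lift (7,-2): star map gives 7.47214; window check -1.6 ≤ 7.47214 < -0.8 is false → out

2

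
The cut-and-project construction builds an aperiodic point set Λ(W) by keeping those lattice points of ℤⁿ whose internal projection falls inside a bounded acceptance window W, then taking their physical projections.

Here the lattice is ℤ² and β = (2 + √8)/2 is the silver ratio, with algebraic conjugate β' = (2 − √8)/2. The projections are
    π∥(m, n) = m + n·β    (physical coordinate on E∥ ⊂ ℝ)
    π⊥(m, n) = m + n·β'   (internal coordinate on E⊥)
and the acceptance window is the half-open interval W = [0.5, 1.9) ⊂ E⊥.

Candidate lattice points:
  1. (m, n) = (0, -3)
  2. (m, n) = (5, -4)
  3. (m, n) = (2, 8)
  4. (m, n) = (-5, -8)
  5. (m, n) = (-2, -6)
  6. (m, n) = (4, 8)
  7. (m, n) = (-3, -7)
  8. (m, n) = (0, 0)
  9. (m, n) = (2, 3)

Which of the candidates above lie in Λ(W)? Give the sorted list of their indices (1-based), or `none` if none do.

Numerically β ≈ 2.4142 and β' = −1/β ≈ -0.4142.
[1] lift (0,-3): star map gives 1.2426; window check 0.5 ≤ 1.2426 < 1.9 is true → IN Λ
[2] lift (5,-4): star map gives 6.6569; window check 0.5 ≤ 6.6569 < 1.9 is false → out
[3] lift (2,8): star map gives -1.3137; window check 0.5 ≤ -1.3137 < 1.9 is false → out
[4] lift (-5,-8): star map gives -1.6863; window check 0.5 ≤ -1.6863 < 1.9 is false → out
[5] lift (-2,-6): star map gives 0.4853; window check 0.5 ≤ 0.4853 < 1.9 is false → out
[6] lift (4,8): star map gives 0.6863; window check 0.5 ≤ 0.6863 < 1.9 is true → IN Λ
[7] lift (-3,-7): star map gives -0.1005; window check 0.5 ≤ -0.1005 < 1.9 is false → out
[8] lift (0,0): star map gives 0.0000; window check 0.5 ≤ 0.0000 < 1.9 is false → out
[9] lift (2,3): star map gives 0.7574; window check 0.5 ≤ 0.7574 < 1.9 is true → IN Λ

1, 6, 9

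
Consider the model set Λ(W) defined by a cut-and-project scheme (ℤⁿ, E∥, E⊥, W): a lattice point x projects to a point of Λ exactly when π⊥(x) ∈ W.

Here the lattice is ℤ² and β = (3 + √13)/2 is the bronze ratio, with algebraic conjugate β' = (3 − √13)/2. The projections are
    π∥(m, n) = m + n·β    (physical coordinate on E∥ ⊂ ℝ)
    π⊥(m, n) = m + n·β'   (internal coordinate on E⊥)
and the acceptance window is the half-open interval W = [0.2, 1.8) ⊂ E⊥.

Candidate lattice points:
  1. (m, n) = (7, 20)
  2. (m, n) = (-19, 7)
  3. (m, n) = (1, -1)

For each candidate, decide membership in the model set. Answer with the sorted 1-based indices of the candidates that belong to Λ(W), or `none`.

1, 3

Compute β' = (3−√13)/2 = -0.30278, so π⊥(m,n) = m -0.30278·n.
[1] lift (7,20): star map gives 0.94449; window check 0.2 ≤ 0.94449 < 1.8 is true → IN Λ
[2] lift (-19,7): star map gives -21.11943; window check 0.2 ≤ -21.11943 < 1.8 is false → out
[3] lift (1,-1): star map gives 1.30278; window check 0.2 ≤ 1.30278 < 1.8 is true → IN Λ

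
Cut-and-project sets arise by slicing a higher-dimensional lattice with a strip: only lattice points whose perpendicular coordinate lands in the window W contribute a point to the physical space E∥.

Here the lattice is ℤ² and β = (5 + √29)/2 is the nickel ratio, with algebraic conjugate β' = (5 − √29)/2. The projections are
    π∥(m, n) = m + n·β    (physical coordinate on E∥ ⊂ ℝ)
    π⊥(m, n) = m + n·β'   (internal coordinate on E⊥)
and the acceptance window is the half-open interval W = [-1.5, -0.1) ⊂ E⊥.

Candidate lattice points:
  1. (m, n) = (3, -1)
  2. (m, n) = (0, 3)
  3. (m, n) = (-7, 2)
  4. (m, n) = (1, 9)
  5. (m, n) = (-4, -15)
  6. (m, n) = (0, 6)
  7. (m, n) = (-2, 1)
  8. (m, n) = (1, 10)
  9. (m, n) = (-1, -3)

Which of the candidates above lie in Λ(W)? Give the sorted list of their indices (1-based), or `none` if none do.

2, 4, 5, 6, 8, 9

Compute β' = (5−√29)/2 = -0.192582, so π⊥(m,n) = m -0.192582·n.
candidate 1: (m,n)=(3,-1) → π∥ = 3-1·β ≈ -2.192582, π⊥ = 3-1·β' ≈ 3.192582 ∉ [-1.5, -0.1) ⇒ out
candidate 2: (m,n)=(0,3) → π∥ = 0+3·β ≈ 15.577747, π⊥ = 0+3·β' ≈ -0.577747 ∈ [-1.5, -0.1) ⇒ IN Λ
candidate 3: (m,n)=(-7,2) → π∥ = -7+2·β ≈ 3.385165, π⊥ = -7+2·β' ≈ -7.385165 ∉ [-1.5, -0.1) ⇒ out
candidate 4: (m,n)=(1,9) → π∥ = 1+9·β ≈ 47.733242, π⊥ = 1+9·β' ≈ -0.733242 ∈ [-1.5, -0.1) ⇒ IN Λ
candidate 5: (m,n)=(-4,-15) → π∥ = -4-15·β ≈ -81.888736, π⊥ = -4-15·β' ≈ -1.111264 ∈ [-1.5, -0.1) ⇒ IN Λ
candidate 6: (m,n)=(0,6) → π∥ = 0+6·β ≈ 31.155494, π⊥ = 0+6·β' ≈ -1.155494 ∈ [-1.5, -0.1) ⇒ IN Λ
candidate 7: (m,n)=(-2,1) → π∥ = -2+1·β ≈ 3.192582, π⊥ = -2+1·β' ≈ -2.192582 ∉ [-1.5, -0.1) ⇒ out
candidate 8: (m,n)=(1,10) → π∥ = 1+10·β ≈ 52.925824, π⊥ = 1+10·β' ≈ -0.925824 ∈ [-1.5, -0.1) ⇒ IN Λ
candidate 9: (m,n)=(-1,-3) → π∥ = -1-3·β ≈ -16.577747, π⊥ = -1-3·β' ≈ -0.422253 ∈ [-1.5, -0.1) ⇒ IN Λ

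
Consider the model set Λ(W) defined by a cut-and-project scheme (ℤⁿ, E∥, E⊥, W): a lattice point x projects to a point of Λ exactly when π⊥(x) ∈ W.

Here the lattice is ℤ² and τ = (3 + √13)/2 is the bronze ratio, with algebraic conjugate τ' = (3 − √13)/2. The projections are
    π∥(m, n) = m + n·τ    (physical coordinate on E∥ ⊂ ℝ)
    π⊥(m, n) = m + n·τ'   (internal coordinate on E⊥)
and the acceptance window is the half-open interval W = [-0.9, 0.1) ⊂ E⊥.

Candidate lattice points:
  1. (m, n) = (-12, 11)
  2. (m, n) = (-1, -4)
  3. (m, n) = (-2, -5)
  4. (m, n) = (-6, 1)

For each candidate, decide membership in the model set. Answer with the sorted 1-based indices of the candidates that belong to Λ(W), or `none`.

τ' = (3−√13)/2 ≈ -0.302776.
#1 (-12,11): internal coord -12 + (11)·τ' = -15.330532; -15.330532 ∉ [-0.9, 0.1) → out
#2 (-1,-4): internal coord -1 + (-4)·τ' = +0.211103; +0.211103 ∉ [-0.9, 0.1) → out
#3 (-2,-5): internal coord -2 + (-5)·τ' = -0.486122; -0.486122 ∈ [-0.9, 0.1) → IN Λ
#4 (-6,1): internal coord -6 + (1)·τ' = -6.302776; -6.302776 ∉ [-0.9, 0.1) → out

3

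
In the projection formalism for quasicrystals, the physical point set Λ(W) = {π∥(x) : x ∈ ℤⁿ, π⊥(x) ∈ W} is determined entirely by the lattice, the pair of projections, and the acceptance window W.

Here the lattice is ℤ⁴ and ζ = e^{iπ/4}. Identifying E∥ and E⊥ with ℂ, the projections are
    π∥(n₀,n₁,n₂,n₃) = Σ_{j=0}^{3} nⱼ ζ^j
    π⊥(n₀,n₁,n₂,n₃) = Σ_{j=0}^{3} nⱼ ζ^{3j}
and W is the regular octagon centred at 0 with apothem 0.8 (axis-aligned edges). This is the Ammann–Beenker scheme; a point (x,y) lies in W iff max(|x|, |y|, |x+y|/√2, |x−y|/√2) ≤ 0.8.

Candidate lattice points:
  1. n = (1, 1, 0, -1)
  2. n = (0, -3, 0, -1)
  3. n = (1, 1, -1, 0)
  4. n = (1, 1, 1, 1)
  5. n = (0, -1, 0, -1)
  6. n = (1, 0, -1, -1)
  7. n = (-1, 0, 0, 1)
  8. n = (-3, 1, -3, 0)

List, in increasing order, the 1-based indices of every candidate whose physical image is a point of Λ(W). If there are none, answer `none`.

π⊥(n) = n₀ + n₁ζ³ + n₂ζ⁶ + n₃ζ⁹ where ζ = e^{iπ/4}.
#1 (1, 1, 0, -1): internal (-0.4142, 0.0000); octagon support 0.4142 vs apothem 0.8 → ∈ W
#2 (0, -3, 0, -1): internal (1.4142, -2.8284); octagon support 3.0000 vs apothem 0.8 → ∉ W
#3 (1, 1, -1, 0): internal (0.2929, 1.7071); octagon support 1.7071 vs apothem 0.8 → ∉ W
#4 (1, 1, 1, 1): internal (1.0000, 0.4142); octagon support 1.0000 vs apothem 0.8 → ∉ W
#5 (0, -1, 0, -1): internal (0.0000, -1.4142); octagon support 1.4142 vs apothem 0.8 → ∉ W
#6 (1, 0, -1, -1): internal (0.2929, 0.2929); octagon support 0.4142 vs apothem 0.8 → ∈ W
#7 (-1, 0, 0, 1): internal (-0.2929, 0.7071); octagon support 0.7071 vs apothem 0.8 → ∈ W
#8 (-3, 1, -3, 0): internal (-3.7071, 3.7071); octagon support 5.2426 vs apothem 0.8 → ∉ W

1, 6, 7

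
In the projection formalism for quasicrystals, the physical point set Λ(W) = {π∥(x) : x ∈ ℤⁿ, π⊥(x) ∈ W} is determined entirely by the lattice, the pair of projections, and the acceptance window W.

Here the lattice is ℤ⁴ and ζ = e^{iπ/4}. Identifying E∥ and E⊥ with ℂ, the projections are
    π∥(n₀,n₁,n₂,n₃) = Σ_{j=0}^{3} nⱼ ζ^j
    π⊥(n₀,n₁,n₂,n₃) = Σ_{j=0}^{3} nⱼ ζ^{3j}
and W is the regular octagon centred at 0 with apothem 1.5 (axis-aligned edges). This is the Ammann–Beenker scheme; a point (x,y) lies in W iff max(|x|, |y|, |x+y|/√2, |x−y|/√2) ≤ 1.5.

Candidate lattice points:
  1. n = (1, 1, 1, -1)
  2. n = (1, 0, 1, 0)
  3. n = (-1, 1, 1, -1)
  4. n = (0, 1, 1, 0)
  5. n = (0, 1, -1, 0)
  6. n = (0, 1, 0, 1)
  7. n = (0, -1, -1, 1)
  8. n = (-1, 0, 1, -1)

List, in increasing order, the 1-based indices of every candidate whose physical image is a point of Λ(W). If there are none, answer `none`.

π⊥(n) = n₀ + n₁ζ³ + n₂ζ⁶ + n₃ζ⁹ where ζ = e^{iπ/4}.
candidate 1: n = (1, 1, 1, -1) → π⊥ ≈ (-0.41421, -1.00000); max(|x|,|y|,|x±y|/√2) = 1.00000 ≤ 1.5 ⇒ ∈ W
candidate 2: n = (1, 0, 1, 0) → π⊥ ≈ (+1.00000, -1.00000); max(|x|,|y|,|x±y|/√2) = 1.41421 ≤ 1.5 ⇒ ∈ W
candidate 3: n = (-1, 1, 1, -1) → π⊥ ≈ (-2.41421, -1.00000); max(|x|,|y|,|x±y|/√2) = 2.41421 > 1.5 ⇒ ∉ W
candidate 4: n = (0, 1, 1, 0) → π⊥ ≈ (-0.70711, -0.29289); max(|x|,|y|,|x±y|/√2) = 0.70711 ≤ 1.5 ⇒ ∈ W
candidate 5: n = (0, 1, -1, 0) → π⊥ ≈ (-0.70711, +1.70711); max(|x|,|y|,|x±y|/√2) = 1.70711 > 1.5 ⇒ ∉ W
candidate 6: n = (0, 1, 0, 1) → π⊥ ≈ (+0.00000, +1.41421); max(|x|,|y|,|x±y|/√2) = 1.41421 ≤ 1.5 ⇒ ∈ W
candidate 7: n = (0, -1, -1, 1) → π⊥ ≈ (+1.41421, +1.00000); max(|x|,|y|,|x±y|/√2) = 1.70711 > 1.5 ⇒ ∉ W
candidate 8: n = (-1, 0, 1, -1) → π⊥ ≈ (-1.70711, -1.70711); max(|x|,|y|,|x±y|/√2) = 2.41421 > 1.5 ⇒ ∉ W

1, 2, 4, 6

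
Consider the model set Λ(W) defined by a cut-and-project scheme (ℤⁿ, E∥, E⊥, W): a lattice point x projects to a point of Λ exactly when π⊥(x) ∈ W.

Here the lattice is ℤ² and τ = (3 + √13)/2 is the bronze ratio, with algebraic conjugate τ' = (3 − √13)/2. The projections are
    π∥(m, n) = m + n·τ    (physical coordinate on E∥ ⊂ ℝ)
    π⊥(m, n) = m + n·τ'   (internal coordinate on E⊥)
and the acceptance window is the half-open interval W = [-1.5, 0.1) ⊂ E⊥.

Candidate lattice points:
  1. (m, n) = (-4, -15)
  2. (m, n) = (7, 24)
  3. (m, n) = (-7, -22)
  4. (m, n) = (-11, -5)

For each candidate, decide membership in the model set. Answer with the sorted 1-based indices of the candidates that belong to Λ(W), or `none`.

2, 3

Numerically τ ≈ 3.302776 and τ' = −1/τ ≈ -0.302776.
[1] lift (-4,-15): star map gives 0.541635; window check -1.5 ≤ 0.541635 < 0.1 is false → out
[2] lift (7,24): star map gives -0.266615; window check -1.5 ≤ -0.266615 < 0.1 is true → IN Λ
[3] lift (-7,-22): star map gives -0.338936; window check -1.5 ≤ -0.338936 < 0.1 is true → IN Λ
[4] lift (-11,-5): star map gives -9.486122; window check -1.5 ≤ -9.486122 < 0.1 is false → out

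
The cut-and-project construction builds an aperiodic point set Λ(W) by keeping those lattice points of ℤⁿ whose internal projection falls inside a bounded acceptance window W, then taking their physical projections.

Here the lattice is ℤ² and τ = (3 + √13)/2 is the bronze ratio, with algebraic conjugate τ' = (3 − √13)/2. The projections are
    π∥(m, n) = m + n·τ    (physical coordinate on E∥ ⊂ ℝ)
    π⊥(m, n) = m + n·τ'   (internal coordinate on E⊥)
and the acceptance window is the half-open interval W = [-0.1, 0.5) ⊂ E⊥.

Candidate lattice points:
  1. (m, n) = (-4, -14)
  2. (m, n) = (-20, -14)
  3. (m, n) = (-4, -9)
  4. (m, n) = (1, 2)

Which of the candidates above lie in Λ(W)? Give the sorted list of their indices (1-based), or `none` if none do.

Compute τ' = (3−√13)/2 = -0.30278, so π⊥(m,n) = m -0.30278·n.
#1 (-4,-14): internal coord -4 + (-14)·τ' = +0.23886; +0.23886 ∈ [-0.1, 0.5) → IN Λ
#2 (-20,-14): internal coord -20 + (-14)·τ' = -15.76114; -15.76114 ∉ [-0.1, 0.5) → out
#3 (-4,-9): internal coord -4 + (-9)·τ' = -1.27502; -1.27502 ∉ [-0.1, 0.5) → out
#4 (1,2): internal coord 1 + (2)·τ' = +0.39445; +0.39445 ∈ [-0.1, 0.5) → IN Λ

1, 4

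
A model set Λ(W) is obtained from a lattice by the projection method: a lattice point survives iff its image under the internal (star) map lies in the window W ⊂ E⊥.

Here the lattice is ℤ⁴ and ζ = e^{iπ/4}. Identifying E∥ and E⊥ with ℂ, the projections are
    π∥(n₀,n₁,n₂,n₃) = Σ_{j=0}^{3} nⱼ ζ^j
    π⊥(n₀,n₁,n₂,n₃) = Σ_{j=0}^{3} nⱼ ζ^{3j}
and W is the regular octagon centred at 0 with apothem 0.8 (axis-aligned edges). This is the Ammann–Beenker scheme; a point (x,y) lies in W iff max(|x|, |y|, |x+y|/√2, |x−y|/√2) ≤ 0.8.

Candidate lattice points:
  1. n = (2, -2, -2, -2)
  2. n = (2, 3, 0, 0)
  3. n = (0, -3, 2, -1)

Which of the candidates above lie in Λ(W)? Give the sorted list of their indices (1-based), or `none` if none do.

π⊥(n) = n₀ + n₁ζ³ + n₂ζ⁶ + n₃ζ⁹ where ζ = e^{iπ/4}.
#1 (2, -2, -2, -2): internal (2.000000, -0.828427); octagon support 2.000000 vs apothem 0.8 → ∉ W
#2 (2, 3, 0, 0): internal (-0.121320, 2.121320); octagon support 2.121320 vs apothem 0.8 → ∉ W
#3 (0, -3, 2, -1): internal (1.414214, -4.828427); octagon support 4.828427 vs apothem 0.8 → ∉ W

none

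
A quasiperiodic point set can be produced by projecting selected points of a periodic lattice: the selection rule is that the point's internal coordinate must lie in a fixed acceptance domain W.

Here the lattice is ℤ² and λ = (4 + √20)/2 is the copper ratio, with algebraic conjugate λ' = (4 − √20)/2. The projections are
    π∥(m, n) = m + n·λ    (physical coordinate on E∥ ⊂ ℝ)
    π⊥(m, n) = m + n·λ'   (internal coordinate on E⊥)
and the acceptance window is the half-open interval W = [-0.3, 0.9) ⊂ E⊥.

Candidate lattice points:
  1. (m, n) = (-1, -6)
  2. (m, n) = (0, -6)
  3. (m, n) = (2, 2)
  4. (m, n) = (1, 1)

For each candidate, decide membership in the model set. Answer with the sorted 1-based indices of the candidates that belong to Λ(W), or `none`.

1, 4

Numerically λ ≈ 4.236068 and λ' = −1/λ ≈ -0.236068.
[1] lift (-1,-6): star map gives 0.416408; window check -0.3 ≤ 0.416408 < 0.9 is true → IN Λ
[2] lift (0,-6): star map gives 1.416408; window check -0.3 ≤ 1.416408 < 0.9 is false → out
[3] lift (2,2): star map gives 1.527864; window check -0.3 ≤ 1.527864 < 0.9 is false → out
[4] lift (1,1): star map gives 0.763932; window check -0.3 ≤ 0.763932 < 0.9 is true → IN Λ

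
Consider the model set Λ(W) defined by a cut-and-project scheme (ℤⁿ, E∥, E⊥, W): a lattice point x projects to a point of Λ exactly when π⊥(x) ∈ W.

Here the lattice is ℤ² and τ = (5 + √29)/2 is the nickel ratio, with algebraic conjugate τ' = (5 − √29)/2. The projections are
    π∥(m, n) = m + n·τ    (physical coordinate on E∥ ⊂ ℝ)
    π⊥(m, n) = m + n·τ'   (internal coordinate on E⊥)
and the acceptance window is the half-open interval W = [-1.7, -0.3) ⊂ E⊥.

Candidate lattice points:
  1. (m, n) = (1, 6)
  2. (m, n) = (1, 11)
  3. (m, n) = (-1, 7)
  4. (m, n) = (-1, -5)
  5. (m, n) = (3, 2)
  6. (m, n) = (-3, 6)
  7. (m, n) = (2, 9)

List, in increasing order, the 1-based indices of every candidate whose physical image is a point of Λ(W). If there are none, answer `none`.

2

τ' = (5−√29)/2 ≈ -0.192582.
candidate 1: (m,n)=(1,6) → π∥ = 1+6·τ ≈ 32.155494, π⊥ = 1+6·τ' ≈ -0.155494 ∉ [-1.7, -0.3) ⇒ out
candidate 2: (m,n)=(1,11) → π∥ = 1+11·τ ≈ 58.118406, π⊥ = 1+11·τ' ≈ -1.118406 ∈ [-1.7, -0.3) ⇒ IN Λ
candidate 3: (m,n)=(-1,7) → π∥ = -1+7·τ ≈ 35.348077, π⊥ = -1+7·τ' ≈ -2.348077 ∉ [-1.7, -0.3) ⇒ out
candidate 4: (m,n)=(-1,-5) → π∥ = -1-5·τ ≈ -26.962912, π⊥ = -1-5·τ' ≈ -0.037088 ∉ [-1.7, -0.3) ⇒ out
candidate 5: (m,n)=(3,2) → π∥ = 3+2·τ ≈ 13.385165, π⊥ = 3+2·τ' ≈ 2.614835 ∉ [-1.7, -0.3) ⇒ out
candidate 6: (m,n)=(-3,6) → π∥ = -3+6·τ ≈ 28.155494, π⊥ = -3+6·τ' ≈ -4.155494 ∉ [-1.7, -0.3) ⇒ out
candidate 7: (m,n)=(2,9) → π∥ = 2+9·τ ≈ 48.733242, π⊥ = 2+9·τ' ≈ 0.266758 ∉ [-1.7, -0.3) ⇒ out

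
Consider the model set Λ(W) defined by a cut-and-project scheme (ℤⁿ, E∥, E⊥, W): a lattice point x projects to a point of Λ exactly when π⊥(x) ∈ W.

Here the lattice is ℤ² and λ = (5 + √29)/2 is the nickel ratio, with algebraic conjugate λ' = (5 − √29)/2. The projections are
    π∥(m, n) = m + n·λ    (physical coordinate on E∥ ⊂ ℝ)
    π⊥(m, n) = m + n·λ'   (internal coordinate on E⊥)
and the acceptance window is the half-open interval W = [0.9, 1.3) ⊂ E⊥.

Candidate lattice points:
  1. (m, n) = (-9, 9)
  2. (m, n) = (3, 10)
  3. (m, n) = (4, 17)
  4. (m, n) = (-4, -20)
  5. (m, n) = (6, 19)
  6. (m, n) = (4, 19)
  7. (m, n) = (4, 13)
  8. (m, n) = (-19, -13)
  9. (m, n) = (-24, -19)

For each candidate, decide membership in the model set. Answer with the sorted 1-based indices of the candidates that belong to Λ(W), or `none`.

2

λ' = (5−√29)/2 ≈ -0.192582.
[1] lift (-9,9): star map gives -10.733242; window check 0.9 ≤ -10.733242 < 1.3 is false → out
[2] lift (3,10): star map gives 1.074176; window check 0.9 ≤ 1.074176 < 1.3 is true → IN Λ
[3] lift (4,17): star map gives 0.726099; window check 0.9 ≤ 0.726099 < 1.3 is false → out
[4] lift (-4,-20): star map gives -0.148352; window check 0.9 ≤ -0.148352 < 1.3 is false → out
[5] lift (6,19): star map gives 2.340934; window check 0.9 ≤ 2.340934 < 1.3 is false → out
[6] lift (4,19): star map gives 0.340934; window check 0.9 ≤ 0.340934 < 1.3 is false → out
[7] lift (4,13): star map gives 1.496429; window check 0.9 ≤ 1.496429 < 1.3 is false → out
[8] lift (-19,-13): star map gives -16.496429; window check 0.9 ≤ -16.496429 < 1.3 is false → out
[9] lift (-24,-19): star map gives -20.340934; window check 0.9 ≤ -20.340934 < 1.3 is false → out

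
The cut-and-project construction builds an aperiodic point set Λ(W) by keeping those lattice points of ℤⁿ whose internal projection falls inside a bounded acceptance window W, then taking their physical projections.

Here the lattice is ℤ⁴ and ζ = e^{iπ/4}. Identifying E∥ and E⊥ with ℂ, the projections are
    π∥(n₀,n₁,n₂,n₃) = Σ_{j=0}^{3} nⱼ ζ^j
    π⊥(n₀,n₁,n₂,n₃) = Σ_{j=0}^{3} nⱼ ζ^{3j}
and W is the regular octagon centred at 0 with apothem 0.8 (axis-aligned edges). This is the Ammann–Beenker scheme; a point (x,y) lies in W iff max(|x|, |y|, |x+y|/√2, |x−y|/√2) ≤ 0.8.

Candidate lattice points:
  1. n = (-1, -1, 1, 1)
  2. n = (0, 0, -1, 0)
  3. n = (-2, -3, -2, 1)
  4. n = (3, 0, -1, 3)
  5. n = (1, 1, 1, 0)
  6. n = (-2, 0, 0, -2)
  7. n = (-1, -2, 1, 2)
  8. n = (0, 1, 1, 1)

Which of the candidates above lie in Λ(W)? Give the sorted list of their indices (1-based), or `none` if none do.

5, 8

π⊥(n) = n₀ + n₁ζ³ + n₂ζ⁶ + n₃ζ⁹ where ζ = e^{iπ/4}.
candidate 1: n = (-1, -1, 1, 1) → π⊥ ≈ (+0.414214, -1.000000); max(|x|,|y|,|x±y|/√2) = 1.000000 > 0.8 ⇒ ∉ W
candidate 2: n = (0, 0, -1, 0) → π⊥ ≈ (+0.000000, +1.000000); max(|x|,|y|,|x±y|/√2) = 1.000000 > 0.8 ⇒ ∉ W
candidate 3: n = (-2, -3, -2, 1) → π⊥ ≈ (+0.828427, +0.585786); max(|x|,|y|,|x±y|/√2) = 1.000000 > 0.8 ⇒ ∉ W
candidate 4: n = (3, 0, -1, 3) → π⊥ ≈ (+5.121320, +3.121320); max(|x|,|y|,|x±y|/√2) = 5.828427 > 0.8 ⇒ ∉ W
candidate 5: n = (1, 1, 1, 0) → π⊥ ≈ (+0.292893, -0.292893); max(|x|,|y|,|x±y|/√2) = 0.414214 ≤ 0.8 ⇒ ∈ W
candidate 6: n = (-2, 0, 0, -2) → π⊥ ≈ (-3.414214, -1.414214); max(|x|,|y|,|x±y|/√2) = 3.414214 > 0.8 ⇒ ∉ W
candidate 7: n = (-1, -2, 1, 2) → π⊥ ≈ (+1.828427, -1.000000); max(|x|,|y|,|x±y|/√2) = 2.000000 > 0.8 ⇒ ∉ W
candidate 8: n = (0, 1, 1, 1) → π⊥ ≈ (+0.000000, +0.414214); max(|x|,|y|,|x±y|/√2) = 0.414214 ≤ 0.8 ⇒ ∈ W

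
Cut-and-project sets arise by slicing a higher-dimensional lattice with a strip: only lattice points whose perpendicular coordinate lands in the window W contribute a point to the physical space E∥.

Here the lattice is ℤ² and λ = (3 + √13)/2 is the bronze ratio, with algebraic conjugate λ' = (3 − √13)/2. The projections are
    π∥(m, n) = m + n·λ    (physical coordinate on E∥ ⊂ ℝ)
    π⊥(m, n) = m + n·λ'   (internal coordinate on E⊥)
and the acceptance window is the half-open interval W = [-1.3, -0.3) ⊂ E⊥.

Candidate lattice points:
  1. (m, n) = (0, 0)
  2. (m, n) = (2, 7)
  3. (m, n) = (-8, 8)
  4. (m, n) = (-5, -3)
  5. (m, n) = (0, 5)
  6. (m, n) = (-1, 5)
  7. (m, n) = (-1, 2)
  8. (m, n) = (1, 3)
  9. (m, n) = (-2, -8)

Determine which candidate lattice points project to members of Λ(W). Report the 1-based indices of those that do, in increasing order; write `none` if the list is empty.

Numerically λ ≈ 3.3028 and λ' = −1/λ ≈ -0.3028.
[1] lift (0,0): star map gives 0.0000; window check -1.3 ≤ 0.0000 < -0.3 is false → out
[2] lift (2,7): star map gives -0.1194; window check -1.3 ≤ -0.1194 < -0.3 is false → out
[3] lift (-8,8): star map gives -10.4222; window check -1.3 ≤ -10.4222 < -0.3 is false → out
[4] lift (-5,-3): star map gives -4.0917; window check -1.3 ≤ -4.0917 < -0.3 is false → out
[5] lift (0,5): star map gives -1.5139; window check -1.3 ≤ -1.5139 < -0.3 is false → out
[6] lift (-1,5): star map gives -2.5139; window check -1.3 ≤ -2.5139 < -0.3 is false → out
[7] lift (-1,2): star map gives -1.6056; window check -1.3 ≤ -1.6056 < -0.3 is false → out
[8] lift (1,3): star map gives 0.0917; window check -1.3 ≤ 0.0917 < -0.3 is false → out
[9] lift (-2,-8): star map gives 0.4222; window check -1.3 ≤ 0.4222 < -0.3 is false → out

none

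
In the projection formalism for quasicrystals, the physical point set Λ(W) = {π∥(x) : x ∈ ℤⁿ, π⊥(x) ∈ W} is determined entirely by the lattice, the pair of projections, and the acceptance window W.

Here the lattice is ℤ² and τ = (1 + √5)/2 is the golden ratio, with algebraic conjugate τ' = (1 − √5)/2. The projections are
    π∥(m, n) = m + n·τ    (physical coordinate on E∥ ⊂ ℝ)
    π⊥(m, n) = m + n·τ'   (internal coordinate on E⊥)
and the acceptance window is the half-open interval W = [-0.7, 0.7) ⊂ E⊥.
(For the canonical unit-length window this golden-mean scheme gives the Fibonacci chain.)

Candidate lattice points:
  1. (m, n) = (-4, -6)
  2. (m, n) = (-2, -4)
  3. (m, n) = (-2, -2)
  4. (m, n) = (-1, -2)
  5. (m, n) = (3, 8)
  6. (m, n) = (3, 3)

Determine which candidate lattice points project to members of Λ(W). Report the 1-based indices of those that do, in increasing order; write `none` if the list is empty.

Compute τ' = (1−√5)/2 = -0.61803, so π⊥(m,n) = m -0.61803·n.
[1] lift (-4,-6): star map gives -0.29180; window check -0.7 ≤ -0.29180 < 0.7 is true → IN Λ
[2] lift (-2,-4): star map gives 0.47214; window check -0.7 ≤ 0.47214 < 0.7 is true → IN Λ
[3] lift (-2,-2): star map gives -0.76393; window check -0.7 ≤ -0.76393 < 0.7 is false → out
[4] lift (-1,-2): star map gives 0.23607; window check -0.7 ≤ 0.23607 < 0.7 is true → IN Λ
[5] lift (3,8): star map gives -1.94427; window check -0.7 ≤ -1.94427 < 0.7 is false → out
[6] lift (3,3): star map gives 1.14590; window check -0.7 ≤ 1.14590 < 0.7 is false → out

1, 2, 4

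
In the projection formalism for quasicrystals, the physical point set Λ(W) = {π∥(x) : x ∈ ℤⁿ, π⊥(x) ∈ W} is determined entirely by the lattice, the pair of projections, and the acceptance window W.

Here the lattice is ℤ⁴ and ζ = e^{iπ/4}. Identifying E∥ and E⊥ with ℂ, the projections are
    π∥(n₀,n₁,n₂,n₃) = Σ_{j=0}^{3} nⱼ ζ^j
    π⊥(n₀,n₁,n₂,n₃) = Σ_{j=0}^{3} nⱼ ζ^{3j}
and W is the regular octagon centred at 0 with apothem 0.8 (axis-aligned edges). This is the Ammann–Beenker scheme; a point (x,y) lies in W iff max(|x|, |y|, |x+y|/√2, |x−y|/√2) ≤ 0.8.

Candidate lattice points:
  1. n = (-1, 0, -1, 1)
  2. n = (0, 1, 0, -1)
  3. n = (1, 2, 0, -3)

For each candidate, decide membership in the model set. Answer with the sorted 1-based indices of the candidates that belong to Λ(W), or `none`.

π⊥(n) = n₀ + n₁ζ³ + n₂ζ⁶ + n₃ζ⁹ where ζ = e^{iπ/4}.
candidate 1: n = (-1, 0, -1, 1) → π⊥ ≈ (-0.2929, +1.7071); max(|x|,|y|,|x±y|/√2) = 1.7071 > 0.8 ⇒ ∉ W
candidate 2: n = (0, 1, 0, -1) → π⊥ ≈ (-1.4142, +0.0000); max(|x|,|y|,|x±y|/√2) = 1.4142 > 0.8 ⇒ ∉ W
candidate 3: n = (1, 2, 0, -3) → π⊥ ≈ (-2.5355, -0.7071); max(|x|,|y|,|x±y|/√2) = 2.5355 > 0.8 ⇒ ∉ W

none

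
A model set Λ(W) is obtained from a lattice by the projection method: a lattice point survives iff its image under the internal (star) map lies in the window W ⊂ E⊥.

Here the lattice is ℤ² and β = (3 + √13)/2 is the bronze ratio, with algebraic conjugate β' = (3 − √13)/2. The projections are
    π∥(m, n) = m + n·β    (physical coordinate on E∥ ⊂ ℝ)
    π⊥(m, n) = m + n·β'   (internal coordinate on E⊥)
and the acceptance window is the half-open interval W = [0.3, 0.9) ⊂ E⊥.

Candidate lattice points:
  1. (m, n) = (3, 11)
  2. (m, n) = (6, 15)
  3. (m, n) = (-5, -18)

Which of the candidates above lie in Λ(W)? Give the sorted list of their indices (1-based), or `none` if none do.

3

Compute β' = (3−√13)/2 = -0.3028, so π⊥(m,n) = m -0.3028·n.
[1] lift (3,11): star map gives -0.3305; window check 0.3 ≤ -0.3305 < 0.9 is false → out
[2] lift (6,15): star map gives 1.4584; window check 0.3 ≤ 1.4584 < 0.9 is false → out
[3] lift (-5,-18): star map gives 0.4500; window check 0.3 ≤ 0.4500 < 0.9 is true → IN Λ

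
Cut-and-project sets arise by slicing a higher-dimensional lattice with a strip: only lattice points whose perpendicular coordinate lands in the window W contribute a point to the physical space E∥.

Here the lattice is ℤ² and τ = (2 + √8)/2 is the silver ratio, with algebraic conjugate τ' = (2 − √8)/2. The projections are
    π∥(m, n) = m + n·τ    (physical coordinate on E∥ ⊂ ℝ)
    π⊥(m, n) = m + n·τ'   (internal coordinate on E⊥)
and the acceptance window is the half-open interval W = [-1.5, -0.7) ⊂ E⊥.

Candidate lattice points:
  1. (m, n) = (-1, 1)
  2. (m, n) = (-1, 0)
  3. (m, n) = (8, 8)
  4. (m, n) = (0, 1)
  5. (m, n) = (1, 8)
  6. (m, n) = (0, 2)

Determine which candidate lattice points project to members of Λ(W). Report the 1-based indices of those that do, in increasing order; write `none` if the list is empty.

Compute τ' = (2−√8)/2 = -0.414214, so π⊥(m,n) = m -0.414214·n.
[1] lift (-1,1): star map gives -1.414214; window check -1.5 ≤ -1.414214 < -0.7 is true → IN Λ
[2] lift (-1,0): star map gives -1.000000; window check -1.5 ≤ -1.000000 < -0.7 is true → IN Λ
[3] lift (8,8): star map gives 4.686292; window check -1.5 ≤ 4.686292 < -0.7 is false → out
[4] lift (0,1): star map gives -0.414214; window check -1.5 ≤ -0.414214 < -0.7 is false → out
[5] lift (1,8): star map gives -2.313708; window check -1.5 ≤ -2.313708 < -0.7 is false → out
[6] lift (0,2): star map gives -0.828427; window check -1.5 ≤ -0.828427 < -0.7 is true → IN Λ

1, 2, 6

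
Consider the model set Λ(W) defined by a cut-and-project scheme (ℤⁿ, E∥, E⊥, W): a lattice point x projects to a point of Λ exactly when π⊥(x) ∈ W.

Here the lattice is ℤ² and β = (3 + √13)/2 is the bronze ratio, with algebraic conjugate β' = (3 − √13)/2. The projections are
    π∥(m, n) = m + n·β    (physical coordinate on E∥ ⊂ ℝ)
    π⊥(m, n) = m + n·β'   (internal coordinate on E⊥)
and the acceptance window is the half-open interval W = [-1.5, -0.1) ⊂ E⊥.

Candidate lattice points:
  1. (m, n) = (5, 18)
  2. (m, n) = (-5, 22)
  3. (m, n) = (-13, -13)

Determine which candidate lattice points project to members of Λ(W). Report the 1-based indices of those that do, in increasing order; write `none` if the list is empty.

Numerically β ≈ 3.30278 and β' = −1/β ≈ -0.30278.
candidate 1: (m,n)=(5,18) → π∥ = 5+18·β ≈ 64.44996, π⊥ = 5+18·β' ≈ -0.44996 ∈ [-1.5, -0.1) ⇒ IN Λ
candidate 2: (m,n)=(-5,22) → π∥ = -5+22·β ≈ 67.66106, π⊥ = -5+22·β' ≈ -11.66106 ∉ [-1.5, -0.1) ⇒ out
candidate 3: (m,n)=(-13,-13) → π∥ = -13-13·β ≈ -55.93608, π⊥ = -13-13·β' ≈ -9.06392 ∉ [-1.5, -0.1) ⇒ out

1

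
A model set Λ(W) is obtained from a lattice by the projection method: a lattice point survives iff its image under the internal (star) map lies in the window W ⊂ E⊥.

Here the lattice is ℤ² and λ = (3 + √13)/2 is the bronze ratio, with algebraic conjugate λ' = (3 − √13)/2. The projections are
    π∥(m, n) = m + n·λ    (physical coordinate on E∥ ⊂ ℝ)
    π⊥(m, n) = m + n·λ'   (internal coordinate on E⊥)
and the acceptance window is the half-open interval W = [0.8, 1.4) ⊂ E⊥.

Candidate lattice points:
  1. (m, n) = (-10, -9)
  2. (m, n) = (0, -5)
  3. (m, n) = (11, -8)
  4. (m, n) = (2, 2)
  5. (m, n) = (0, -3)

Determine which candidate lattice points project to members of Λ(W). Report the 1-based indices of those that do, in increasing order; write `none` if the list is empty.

Compute λ' = (3−√13)/2 = -0.3028, so π⊥(m,n) = m -0.3028·n.
candidate 1: (m,n)=(-10,-9) → π∥ = -10-9·λ ≈ -39.7250, π⊥ = -10-9·λ' ≈ -7.2750 ∉ [0.8, 1.4) ⇒ out
candidate 2: (m,n)=(0,-5) → π∥ = 0-5·λ ≈ -16.5139, π⊥ = 0-5·λ' ≈ 1.5139 ∉ [0.8, 1.4) ⇒ out
candidate 3: (m,n)=(11,-8) → π∥ = 11-8·λ ≈ -15.4222, π⊥ = 11-8·λ' ≈ 13.4222 ∉ [0.8, 1.4) ⇒ out
candidate 4: (m,n)=(2,2) → π∥ = 2+2·λ ≈ 8.6056, π⊥ = 2+2·λ' ≈ 1.3944 ∈ [0.8, 1.4) ⇒ IN Λ
candidate 5: (m,n)=(0,-3) → π∥ = 0-3·λ ≈ -9.9083, π⊥ = 0-3·λ' ≈ 0.9083 ∈ [0.8, 1.4) ⇒ IN Λ

4, 5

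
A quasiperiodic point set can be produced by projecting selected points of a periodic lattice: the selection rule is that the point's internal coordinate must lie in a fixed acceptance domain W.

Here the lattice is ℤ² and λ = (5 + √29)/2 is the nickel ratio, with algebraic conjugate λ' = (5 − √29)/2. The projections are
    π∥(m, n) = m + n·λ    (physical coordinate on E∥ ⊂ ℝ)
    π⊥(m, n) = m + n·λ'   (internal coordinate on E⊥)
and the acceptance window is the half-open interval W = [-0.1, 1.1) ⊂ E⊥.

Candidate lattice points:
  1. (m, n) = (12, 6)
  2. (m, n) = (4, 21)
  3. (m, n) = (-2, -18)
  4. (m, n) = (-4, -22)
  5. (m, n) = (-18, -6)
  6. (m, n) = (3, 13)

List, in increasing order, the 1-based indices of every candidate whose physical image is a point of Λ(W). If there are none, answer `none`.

Compute λ' = (5−√29)/2 = -0.1926, so π⊥(m,n) = m -0.1926·n.
[1] lift (12,6): star map gives 10.8445; window check -0.1 ≤ 10.8445 < 1.1 is false → out
[2] lift (4,21): star map gives -0.0442; window check -0.1 ≤ -0.0442 < 1.1 is true → IN Λ
[3] lift (-2,-18): star map gives 1.4665; window check -0.1 ≤ 1.4665 < 1.1 is false → out
[4] lift (-4,-22): star map gives 0.2368; window check -0.1 ≤ 0.2368 < 1.1 is true → IN Λ
[5] lift (-18,-6): star map gives -16.8445; window check -0.1 ≤ -16.8445 < 1.1 is false → out
[6] lift (3,13): star map gives 0.4964; window check -0.1 ≤ 0.4964 < 1.1 is true → IN Λ

2, 4, 6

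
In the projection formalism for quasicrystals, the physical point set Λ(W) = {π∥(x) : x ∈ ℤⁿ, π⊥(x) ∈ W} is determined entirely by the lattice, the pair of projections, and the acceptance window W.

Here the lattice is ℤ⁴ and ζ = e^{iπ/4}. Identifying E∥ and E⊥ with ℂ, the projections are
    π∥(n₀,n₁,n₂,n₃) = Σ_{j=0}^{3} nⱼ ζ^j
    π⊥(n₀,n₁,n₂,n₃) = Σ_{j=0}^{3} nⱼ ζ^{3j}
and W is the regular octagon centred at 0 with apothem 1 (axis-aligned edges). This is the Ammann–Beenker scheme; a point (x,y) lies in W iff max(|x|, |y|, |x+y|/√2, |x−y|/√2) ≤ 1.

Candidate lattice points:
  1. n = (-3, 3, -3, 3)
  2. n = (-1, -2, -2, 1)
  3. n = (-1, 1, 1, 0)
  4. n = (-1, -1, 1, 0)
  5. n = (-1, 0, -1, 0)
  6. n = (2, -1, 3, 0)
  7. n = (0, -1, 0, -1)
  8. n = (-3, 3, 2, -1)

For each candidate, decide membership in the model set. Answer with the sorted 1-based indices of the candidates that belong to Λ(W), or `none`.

Internal map: ζ^{3j} for j=0..3 gives (1,0), (−√2/2,√2/2), (0,−1), (√2/2,√2/2).
#1 (-3, 3, -3, 3): internal (-3.00000, 7.24264); octagon support 7.24264 vs apothem 1 → ∉ W
#2 (-1, -2, -2, 1): internal (1.12132, 1.29289); octagon support 1.70711 vs apothem 1 → ∉ W
#3 (-1, 1, 1, 0): internal (-1.70711, -0.29289); octagon support 1.70711 vs apothem 1 → ∉ W
#4 (-1, -1, 1, 0): internal (-0.29289, -1.70711); octagon support 1.70711 vs apothem 1 → ∉ W
#5 (-1, 0, -1, 0): internal (-1.00000, 1.00000); octagon support 1.41421 vs apothem 1 → ∉ W
#6 (2, -1, 3, 0): internal (2.70711, -3.70711); octagon support 4.53553 vs apothem 1 → ∉ W
#7 (0, -1, 0, -1): internal (0.00000, -1.41421); octagon support 1.41421 vs apothem 1 → ∉ W
#8 (-3, 3, 2, -1): internal (-5.82843, -0.58579); octagon support 5.82843 vs apothem 1 → ∉ W

none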